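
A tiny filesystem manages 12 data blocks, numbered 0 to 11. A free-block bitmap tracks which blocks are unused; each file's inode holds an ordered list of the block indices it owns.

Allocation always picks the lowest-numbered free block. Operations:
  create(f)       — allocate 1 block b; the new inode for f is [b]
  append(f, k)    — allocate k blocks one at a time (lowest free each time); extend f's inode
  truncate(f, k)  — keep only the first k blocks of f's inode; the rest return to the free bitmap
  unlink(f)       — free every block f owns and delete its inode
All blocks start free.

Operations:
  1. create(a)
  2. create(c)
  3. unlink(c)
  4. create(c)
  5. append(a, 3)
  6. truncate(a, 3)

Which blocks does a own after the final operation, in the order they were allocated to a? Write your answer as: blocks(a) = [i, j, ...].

blocks(a) = [0, 2, 3]

  1. create(a)  ⇒  F...........  {a→[0]}
  2. create(c)  ⇒  FF..........  {a→[0]; c→[1]}
  3. unlink(c)  ⇒  F...........  {a→[0]}
  4. create(c)  ⇒  FF..........  {a→[0]; c→[1]}
  5. append(a, 3)  ⇒  FFFFF.......  {a→[0, 2, 3, 4]; c→[1]}
  6. truncate(a, 3)  ⇒  FFFF........  {a→[0, 2, 3]; c→[1]}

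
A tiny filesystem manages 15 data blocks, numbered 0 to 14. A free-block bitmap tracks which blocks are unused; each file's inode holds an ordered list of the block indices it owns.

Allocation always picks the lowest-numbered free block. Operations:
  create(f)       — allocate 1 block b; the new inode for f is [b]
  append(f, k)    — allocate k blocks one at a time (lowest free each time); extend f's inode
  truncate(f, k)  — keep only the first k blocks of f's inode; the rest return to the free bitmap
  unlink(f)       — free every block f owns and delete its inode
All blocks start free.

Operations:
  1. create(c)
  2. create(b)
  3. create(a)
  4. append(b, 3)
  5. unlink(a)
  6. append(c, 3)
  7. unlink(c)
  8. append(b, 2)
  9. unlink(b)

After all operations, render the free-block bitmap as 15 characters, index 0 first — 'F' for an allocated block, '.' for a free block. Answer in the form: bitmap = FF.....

bitmap = ...............

[1] create(c) — c=0 (map F..............)
[2] create(b) — b=1 c=0 (map FF.............)
[3] create(a) — a=2 b=1 c=0 (map FFF............)
[4] append(b, 3) — a=2 b=1,3,4,5 c=0 (map FFFFFF.........)
[5] unlink(a) — b=1,3,4,5 c=0 (map FF.FFF.........)
[6] append(c, 3) — b=1,3,4,5 c=0,2,6,7 (map FFFFFFFF.......)
[7] unlink(c) — b=1,3,4,5 (map .F.FFF.........)
[8] append(b, 2) — b=1,3,4,5,0,2 (map FFFFFF.........)
[9] unlink(b) —  (map ...............)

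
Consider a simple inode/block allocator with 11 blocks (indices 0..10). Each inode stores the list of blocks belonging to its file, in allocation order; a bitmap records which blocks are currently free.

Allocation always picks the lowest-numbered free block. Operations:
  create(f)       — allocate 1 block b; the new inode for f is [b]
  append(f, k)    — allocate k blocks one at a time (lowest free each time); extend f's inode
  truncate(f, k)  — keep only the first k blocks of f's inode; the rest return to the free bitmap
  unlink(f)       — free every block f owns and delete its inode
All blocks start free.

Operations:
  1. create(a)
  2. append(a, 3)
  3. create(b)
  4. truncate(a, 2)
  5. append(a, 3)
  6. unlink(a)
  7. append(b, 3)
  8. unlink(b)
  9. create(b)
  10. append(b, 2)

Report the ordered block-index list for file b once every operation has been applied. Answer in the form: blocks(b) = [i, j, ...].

[1] create(a) — a=0 (map F..........)
[2] append(a, 3) — a=0,1,2,3 (map FFFF.......)
[3] create(b) — a=0,1,2,3 b=4 (map FFFFF......)
[4] truncate(a, 2) — a=0,1 b=4 (map FF..F......)
[5] append(a, 3) — a=0,1,2,3,5 b=4 (map FFFFFF.....)
[6] unlink(a) — b=4 (map ....F......)
[7] append(b, 3) — b=4,0,1,2 (map FFF.F......)
[8] unlink(b) —  (map ...........)
[9] create(b) — b=0 (map F..........)
[10] append(b, 2) — b=0,1,2 (map FFF........)

blocks(b) = [0, 1, 2]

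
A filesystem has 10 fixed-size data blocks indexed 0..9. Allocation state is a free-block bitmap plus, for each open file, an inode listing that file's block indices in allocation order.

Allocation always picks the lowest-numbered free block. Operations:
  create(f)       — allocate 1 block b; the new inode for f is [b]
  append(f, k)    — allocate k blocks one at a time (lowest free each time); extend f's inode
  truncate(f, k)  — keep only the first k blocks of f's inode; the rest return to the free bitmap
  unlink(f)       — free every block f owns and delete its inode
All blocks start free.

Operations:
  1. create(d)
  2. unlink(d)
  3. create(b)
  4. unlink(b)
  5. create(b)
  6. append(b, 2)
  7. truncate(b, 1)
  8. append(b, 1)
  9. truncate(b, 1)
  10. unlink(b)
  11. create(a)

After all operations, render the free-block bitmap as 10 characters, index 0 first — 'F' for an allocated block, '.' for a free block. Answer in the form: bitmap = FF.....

bitmap = F.........

after create(d) → d:[0]  free=[F.........]
after unlink(d) →   free=[..........]
after create(b) → b:[0]  free=[F.........]
after unlink(b) →   free=[..........]
after create(b) → b:[0]  free=[F.........]
after append(b, 2) → b:[0, 1, 2]  free=[FFF.......]
after truncate(b, 1) → b:[0]  free=[F.........]
after append(b, 1) → b:[0, 1]  free=[FF........]
after truncate(b, 1) → b:[0]  free=[F.........]
after unlink(b) →   free=[..........]
after create(a) → a:[0]  free=[F.........]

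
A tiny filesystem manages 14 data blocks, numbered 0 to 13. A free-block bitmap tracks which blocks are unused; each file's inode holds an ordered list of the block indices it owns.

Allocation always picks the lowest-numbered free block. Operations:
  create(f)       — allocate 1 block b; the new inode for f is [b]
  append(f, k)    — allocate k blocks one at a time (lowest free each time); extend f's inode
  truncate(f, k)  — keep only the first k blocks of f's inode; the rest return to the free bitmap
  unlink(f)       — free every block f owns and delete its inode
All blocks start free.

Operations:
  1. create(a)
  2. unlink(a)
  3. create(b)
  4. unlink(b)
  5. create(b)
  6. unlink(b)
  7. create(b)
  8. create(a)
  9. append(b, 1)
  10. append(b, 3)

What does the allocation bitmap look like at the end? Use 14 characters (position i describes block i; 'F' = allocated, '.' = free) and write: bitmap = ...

bitmap = FFFFFF........

  1. create(a)  ⇒  F.............  {a→[0]}
  2. unlink(a)  ⇒  ..............  {}
  3. create(b)  ⇒  F.............  {b→[0]}
  4. unlink(b)  ⇒  ..............  {}
  5. create(b)  ⇒  F.............  {b→[0]}
  6. unlink(b)  ⇒  ..............  {}
  7. create(b)  ⇒  F.............  {b→[0]}
  8. create(a)  ⇒  FF............  {a→[1]; b→[0]}
  9. append(b, 1)  ⇒  FFF...........  {a→[1]; b→[0, 2]}
  10. append(b, 3)  ⇒  FFFFFF........  {a→[1]; b→[0, 2, 3, 4, 5]}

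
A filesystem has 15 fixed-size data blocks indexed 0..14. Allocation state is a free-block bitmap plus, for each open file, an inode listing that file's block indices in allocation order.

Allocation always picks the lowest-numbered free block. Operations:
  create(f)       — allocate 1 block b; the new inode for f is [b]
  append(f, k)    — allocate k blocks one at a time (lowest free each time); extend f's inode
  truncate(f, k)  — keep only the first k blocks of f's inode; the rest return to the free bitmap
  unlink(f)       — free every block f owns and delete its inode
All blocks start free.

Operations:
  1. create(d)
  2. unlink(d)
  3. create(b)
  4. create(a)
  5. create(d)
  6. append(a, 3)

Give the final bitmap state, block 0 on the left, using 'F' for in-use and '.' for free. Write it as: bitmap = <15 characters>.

bitmap = FFFFFF.........

create(d): bitmap=F.............. | d=[0]
unlink(d): bitmap=............... | 
create(b): bitmap=F.............. | b=[0]
create(a): bitmap=FF............. | a=[1] b=[0]
create(d): bitmap=FFF............ | a=[1] b=[0] d=[2]
append(a, 3): bitmap=FFFFFF......... | a=[1, 3, 4, 5] b=[0] d=[2]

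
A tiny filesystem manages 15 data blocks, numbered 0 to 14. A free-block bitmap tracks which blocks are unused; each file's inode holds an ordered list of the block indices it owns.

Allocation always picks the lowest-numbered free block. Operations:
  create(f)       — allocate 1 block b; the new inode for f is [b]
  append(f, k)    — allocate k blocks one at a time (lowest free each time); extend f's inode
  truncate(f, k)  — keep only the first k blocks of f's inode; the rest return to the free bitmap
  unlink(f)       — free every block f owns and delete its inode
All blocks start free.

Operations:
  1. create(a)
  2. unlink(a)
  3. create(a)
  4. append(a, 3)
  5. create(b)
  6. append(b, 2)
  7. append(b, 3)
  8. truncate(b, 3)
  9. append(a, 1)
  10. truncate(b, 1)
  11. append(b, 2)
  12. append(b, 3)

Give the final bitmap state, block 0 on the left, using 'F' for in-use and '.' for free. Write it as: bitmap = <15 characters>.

after create(a) → a:[0]  free=[F..............]
after unlink(a) →   free=[...............]
after create(a) → a:[0]  free=[F..............]
after append(a, 3) → a:[0, 1, 2, 3]  free=[FFFF...........]
after create(b) → a:[0, 1, 2, 3], b:[4]  free=[FFFFF..........]
after append(b, 2) → a:[0, 1, 2, 3], b:[4, 5, 6]  free=[FFFFFFF........]
after append(b, 3) → a:[0, 1, 2, 3], b:[4, 5, 6, 7, 8, 9]  free=[FFFFFFFFFF.....]
after truncate(b, 3) → a:[0, 1, 2, 3], b:[4, 5, 6]  free=[FFFFFFF........]
after append(a, 1) → a:[0, 1, 2, 3, 7], b:[4, 5, 6]  free=[FFFFFFFF.......]
after truncate(b, 1) → a:[0, 1, 2, 3, 7], b:[4]  free=[FFFFF..F.......]
after append(b, 2) → a:[0, 1, 2, 3, 7], b:[4, 5, 6]  free=[FFFFFFFF.......]
after append(b, 3) → a:[0, 1, 2, 3, 7], b:[4, 5, 6, 8, 9, 10]  free=[FFFFFFFFFFF....]

bitmap = FFFFFFFFFFF....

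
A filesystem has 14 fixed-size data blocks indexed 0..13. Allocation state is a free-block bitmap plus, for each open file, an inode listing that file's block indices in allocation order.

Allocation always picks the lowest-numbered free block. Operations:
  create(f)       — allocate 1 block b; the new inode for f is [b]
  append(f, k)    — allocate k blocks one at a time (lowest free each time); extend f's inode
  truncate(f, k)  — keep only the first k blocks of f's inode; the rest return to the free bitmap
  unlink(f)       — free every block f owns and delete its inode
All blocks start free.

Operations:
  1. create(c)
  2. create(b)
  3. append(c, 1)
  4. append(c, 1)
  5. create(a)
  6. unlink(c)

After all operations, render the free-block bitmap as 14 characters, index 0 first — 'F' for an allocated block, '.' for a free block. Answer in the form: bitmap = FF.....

after create(c) → c:[0]  free=[F.............]
after create(b) → b:[1], c:[0]  free=[FF............]
after append(c, 1) → b:[1], c:[0, 2]  free=[FFF...........]
after append(c, 1) → b:[1], c:[0, 2, 3]  free=[FFFF..........]
after create(a) → a:[4], b:[1], c:[0, 2, 3]  free=[FFFFF.........]
after unlink(c) → a:[4], b:[1]  free=[.F..F.........]

bitmap = .F..F.........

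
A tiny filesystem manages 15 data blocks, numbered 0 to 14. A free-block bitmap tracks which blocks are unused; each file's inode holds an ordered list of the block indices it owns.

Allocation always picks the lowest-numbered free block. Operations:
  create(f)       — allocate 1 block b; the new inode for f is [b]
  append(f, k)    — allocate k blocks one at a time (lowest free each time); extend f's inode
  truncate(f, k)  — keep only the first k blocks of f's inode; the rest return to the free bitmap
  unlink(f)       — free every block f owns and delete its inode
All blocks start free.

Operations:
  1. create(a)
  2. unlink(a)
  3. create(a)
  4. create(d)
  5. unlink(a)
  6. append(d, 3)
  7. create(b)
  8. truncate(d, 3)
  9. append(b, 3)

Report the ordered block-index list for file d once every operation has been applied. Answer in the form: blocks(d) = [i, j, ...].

blocks(d) = [1, 0, 2]

  1. create(a)  ⇒  F..............  {a→[0]}
  2. unlink(a)  ⇒  ...............  {}
  3. create(a)  ⇒  F..............  {a→[0]}
  4. create(d)  ⇒  FF.............  {a→[0]; d→[1]}
  5. unlink(a)  ⇒  .F.............  {d→[1]}
  6. append(d, 3)  ⇒  FFFF...........  {d→[1, 0, 2, 3]}
  7. create(b)  ⇒  FFFFF..........  {b→[4]; d→[1, 0, 2, 3]}
  8. truncate(d, 3)  ⇒  FFF.F..........  {b→[4]; d→[1, 0, 2]}
  9. append(b, 3)  ⇒  FFFFFFF........  {b→[4, 3, 5, 6]; d→[1, 0, 2]}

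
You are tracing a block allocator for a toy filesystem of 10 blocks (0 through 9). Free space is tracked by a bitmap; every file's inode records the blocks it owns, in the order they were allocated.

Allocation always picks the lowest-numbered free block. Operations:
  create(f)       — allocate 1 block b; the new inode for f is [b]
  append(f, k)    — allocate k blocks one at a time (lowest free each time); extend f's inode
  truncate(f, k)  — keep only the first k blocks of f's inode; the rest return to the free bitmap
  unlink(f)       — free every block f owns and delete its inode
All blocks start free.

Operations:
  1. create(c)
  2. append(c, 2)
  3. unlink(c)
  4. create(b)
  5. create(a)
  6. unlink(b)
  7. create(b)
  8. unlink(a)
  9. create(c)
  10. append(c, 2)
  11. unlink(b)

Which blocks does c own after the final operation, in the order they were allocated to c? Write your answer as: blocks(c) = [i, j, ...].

blocks(c) = [1, 2, 3]

create(c): bitmap=F......... | c=[0]
append(c, 2): bitmap=FFF....... | c=[0, 1, 2]
unlink(c): bitmap=.......... | 
create(b): bitmap=F......... | b=[0]
create(a): bitmap=FF........ | a=[1] b=[0]
unlink(b): bitmap=.F........ | a=[1]
create(b): bitmap=FF........ | a=[1] b=[0]
unlink(a): bitmap=F......... | b=[0]
create(c): bitmap=FF........ | b=[0] c=[1]
append(c, 2): bitmap=FFFF...... | b=[0] c=[1, 2, 3]
unlink(b): bitmap=.FFF...... | c=[1, 2, 3]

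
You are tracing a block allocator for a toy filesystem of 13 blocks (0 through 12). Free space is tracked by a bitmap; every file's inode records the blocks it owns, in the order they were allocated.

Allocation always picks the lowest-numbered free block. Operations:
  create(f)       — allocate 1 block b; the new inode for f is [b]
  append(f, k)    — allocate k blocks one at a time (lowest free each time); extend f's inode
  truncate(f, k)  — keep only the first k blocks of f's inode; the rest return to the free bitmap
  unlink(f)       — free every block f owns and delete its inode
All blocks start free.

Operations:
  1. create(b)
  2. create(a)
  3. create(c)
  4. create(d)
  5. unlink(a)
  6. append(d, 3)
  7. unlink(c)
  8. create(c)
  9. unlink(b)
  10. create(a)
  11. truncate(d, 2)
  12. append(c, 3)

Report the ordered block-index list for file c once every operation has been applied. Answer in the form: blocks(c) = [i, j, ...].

create(b): bitmap=F............ | b=[0]
create(a): bitmap=FF........... | a=[1] b=[0]
create(c): bitmap=FFF.......... | a=[1] b=[0] c=[2]
create(d): bitmap=FFFF......... | a=[1] b=[0] c=[2] d=[3]
unlink(a): bitmap=F.FF......... | b=[0] c=[2] d=[3]
append(d, 3): bitmap=FFFFFF....... | b=[0] c=[2] d=[3, 1, 4, 5]
unlink(c): bitmap=FF.FFF....... | b=[0] d=[3, 1, 4, 5]
create(c): bitmap=FFFFFF....... | b=[0] c=[2] d=[3, 1, 4, 5]
unlink(b): bitmap=.FFFFF....... | c=[2] d=[3, 1, 4, 5]
create(a): bitmap=FFFFFF....... | a=[0] c=[2] d=[3, 1, 4, 5]
truncate(d, 2): bitmap=FFFF......... | a=[0] c=[2] d=[3, 1]
append(c, 3): bitmap=FFFFFFF...... | a=[0] c=[2, 4, 5, 6] d=[3, 1]

blocks(c) = [2, 4, 5, 6]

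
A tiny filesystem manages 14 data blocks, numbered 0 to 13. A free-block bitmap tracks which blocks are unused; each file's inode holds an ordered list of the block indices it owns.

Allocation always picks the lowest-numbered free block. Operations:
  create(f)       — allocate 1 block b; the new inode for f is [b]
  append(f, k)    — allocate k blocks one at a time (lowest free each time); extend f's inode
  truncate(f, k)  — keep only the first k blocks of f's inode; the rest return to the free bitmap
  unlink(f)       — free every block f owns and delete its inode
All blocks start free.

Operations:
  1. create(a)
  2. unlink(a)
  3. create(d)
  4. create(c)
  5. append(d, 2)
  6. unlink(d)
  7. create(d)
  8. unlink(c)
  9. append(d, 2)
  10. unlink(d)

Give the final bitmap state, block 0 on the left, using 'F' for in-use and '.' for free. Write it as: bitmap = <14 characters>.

bitmap = ..............

  1. create(a)  ⇒  F.............  {a→[0]}
  2. unlink(a)  ⇒  ..............  {}
  3. create(d)  ⇒  F.............  {d→[0]}
  4. create(c)  ⇒  FF............  {c→[1]; d→[0]}
  5. append(d, 2)  ⇒  FFFF..........  {c→[1]; d→[0, 2, 3]}
  6. unlink(d)  ⇒  .F............  {c→[1]}
  7. create(d)  ⇒  FF............  {c→[1]; d→[0]}
  8. unlink(c)  ⇒  F.............  {d→[0]}
  9. append(d, 2)  ⇒  FFF...........  {d→[0, 1, 2]}
  10. unlink(d)  ⇒  ..............  {}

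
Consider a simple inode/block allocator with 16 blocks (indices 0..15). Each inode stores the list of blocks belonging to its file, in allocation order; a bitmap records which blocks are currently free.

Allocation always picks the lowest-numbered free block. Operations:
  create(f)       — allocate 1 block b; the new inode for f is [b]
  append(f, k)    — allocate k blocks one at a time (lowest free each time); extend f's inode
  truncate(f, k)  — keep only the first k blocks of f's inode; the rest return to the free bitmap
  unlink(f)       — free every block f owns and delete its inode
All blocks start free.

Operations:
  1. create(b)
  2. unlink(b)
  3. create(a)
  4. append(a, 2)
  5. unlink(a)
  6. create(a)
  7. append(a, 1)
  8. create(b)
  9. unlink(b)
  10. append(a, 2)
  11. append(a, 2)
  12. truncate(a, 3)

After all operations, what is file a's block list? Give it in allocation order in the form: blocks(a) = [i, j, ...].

create(b): bitmap=F............... | b=[0]
unlink(b): bitmap=................ | 
create(a): bitmap=F............... | a=[0]
append(a, 2): bitmap=FFF............. | a=[0, 1, 2]
unlink(a): bitmap=................ | 
create(a): bitmap=F............... | a=[0]
append(a, 1): bitmap=FF.............. | a=[0, 1]
create(b): bitmap=FFF............. | a=[0, 1] b=[2]
unlink(b): bitmap=FF.............. | a=[0, 1]
append(a, 2): bitmap=FFFF............ | a=[0, 1, 2, 3]
append(a, 2): bitmap=FFFFFF.......... | a=[0, 1, 2, 3, 4, 5]
truncate(a, 3): bitmap=FFF............. | a=[0, 1, 2]

blocks(a) = [0, 1, 2]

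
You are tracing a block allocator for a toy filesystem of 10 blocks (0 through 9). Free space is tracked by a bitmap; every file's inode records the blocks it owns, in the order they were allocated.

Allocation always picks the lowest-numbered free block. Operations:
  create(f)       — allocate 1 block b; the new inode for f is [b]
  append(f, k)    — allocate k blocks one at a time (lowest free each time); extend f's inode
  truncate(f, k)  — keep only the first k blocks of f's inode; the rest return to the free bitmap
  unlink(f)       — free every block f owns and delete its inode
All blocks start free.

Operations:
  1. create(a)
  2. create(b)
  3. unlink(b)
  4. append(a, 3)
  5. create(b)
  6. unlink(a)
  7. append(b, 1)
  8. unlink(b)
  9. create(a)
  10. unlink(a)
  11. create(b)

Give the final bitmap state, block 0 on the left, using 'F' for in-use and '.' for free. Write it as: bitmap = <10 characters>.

bitmap = F.........

  1. create(a)  ⇒  F.........  {a→[0]}
  2. create(b)  ⇒  FF........  {a→[0]; b→[1]}
  3. unlink(b)  ⇒  F.........  {a→[0]}
  4. append(a, 3)  ⇒  FFFF......  {a→[0, 1, 2, 3]}
  5. create(b)  ⇒  FFFFF.....  {a→[0, 1, 2, 3]; b→[4]}
  6. unlink(a)  ⇒  ....F.....  {b→[4]}
  7. append(b, 1)  ⇒  F...F.....  {b→[4, 0]}
  8. unlink(b)  ⇒  ..........  {}
  9. create(a)  ⇒  F.........  {a→[0]}
  10. unlink(a)  ⇒  ..........  {}
  11. create(b)  ⇒  F.........  {b→[0]}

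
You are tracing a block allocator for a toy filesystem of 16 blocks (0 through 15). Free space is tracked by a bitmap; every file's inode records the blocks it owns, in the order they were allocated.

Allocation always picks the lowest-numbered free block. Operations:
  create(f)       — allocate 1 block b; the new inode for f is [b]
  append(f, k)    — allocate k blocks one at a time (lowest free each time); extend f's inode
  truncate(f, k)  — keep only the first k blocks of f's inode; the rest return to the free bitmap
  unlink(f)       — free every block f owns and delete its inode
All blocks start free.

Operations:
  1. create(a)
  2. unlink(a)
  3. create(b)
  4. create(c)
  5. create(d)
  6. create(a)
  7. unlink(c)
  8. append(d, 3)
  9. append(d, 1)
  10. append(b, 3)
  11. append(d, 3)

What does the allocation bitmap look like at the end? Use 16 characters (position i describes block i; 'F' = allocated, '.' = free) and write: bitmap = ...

bitmap = FFFFFFFFFFFFF...

create(a): bitmap=F............... | a=[0]
unlink(a): bitmap=................ | 
create(b): bitmap=F............... | b=[0]
create(c): bitmap=FF.............. | b=[0] c=[1]
create(d): bitmap=FFF............. | b=[0] c=[1] d=[2]
create(a): bitmap=FFFF............ | a=[3] b=[0] c=[1] d=[2]
unlink(c): bitmap=F.FF............ | a=[3] b=[0] d=[2]
append(d, 3): bitmap=FFFFFF.......... | a=[3] b=[0] d=[2, 1, 4, 5]
append(d, 1): bitmap=FFFFFFF......... | a=[3] b=[0] d=[2, 1, 4, 5, 6]
append(b, 3): bitmap=FFFFFFFFFF...... | a=[3] b=[0, 7, 8, 9] d=[2, 1, 4, 5, 6]
append(d, 3): bitmap=FFFFFFFFFFFFF... | a=[3] b=[0, 7, 8, 9] d=[2, 1, 4, 5, 6, 10, 11, 12]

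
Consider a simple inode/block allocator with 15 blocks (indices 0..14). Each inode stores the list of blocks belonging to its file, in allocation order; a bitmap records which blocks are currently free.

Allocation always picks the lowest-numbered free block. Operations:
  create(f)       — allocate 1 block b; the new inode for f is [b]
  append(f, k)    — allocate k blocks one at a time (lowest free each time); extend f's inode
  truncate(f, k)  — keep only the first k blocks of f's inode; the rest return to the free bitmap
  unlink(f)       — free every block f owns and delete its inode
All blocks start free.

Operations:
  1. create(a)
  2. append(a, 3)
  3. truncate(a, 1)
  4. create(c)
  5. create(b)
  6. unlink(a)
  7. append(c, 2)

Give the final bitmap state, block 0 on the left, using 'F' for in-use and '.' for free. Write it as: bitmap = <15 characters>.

[1] create(a) — a=0 (map F..............)
[2] append(a, 3) — a=0,1,2,3 (map FFFF...........)
[3] truncate(a, 1) — a=0 (map F..............)
[4] create(c) — a=0 c=1 (map FF.............)
[5] create(b) — a=0 b=2 c=1 (map FFF............)
[6] unlink(a) — b=2 c=1 (map .FF............)
[7] append(c, 2) — b=2 c=1,0,3 (map FFFF...........)

bitmap = FFFF...........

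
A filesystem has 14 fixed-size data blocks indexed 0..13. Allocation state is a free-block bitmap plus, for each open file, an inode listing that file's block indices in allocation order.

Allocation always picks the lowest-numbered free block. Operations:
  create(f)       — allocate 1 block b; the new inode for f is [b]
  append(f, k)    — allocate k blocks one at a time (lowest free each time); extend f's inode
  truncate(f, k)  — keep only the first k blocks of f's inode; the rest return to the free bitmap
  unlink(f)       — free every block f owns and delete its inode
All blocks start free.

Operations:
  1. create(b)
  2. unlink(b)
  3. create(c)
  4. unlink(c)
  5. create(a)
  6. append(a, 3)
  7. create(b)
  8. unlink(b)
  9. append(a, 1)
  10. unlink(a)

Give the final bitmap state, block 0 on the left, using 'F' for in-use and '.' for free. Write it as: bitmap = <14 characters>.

bitmap = ..............

create(b): bitmap=F............. | b=[0]
unlink(b): bitmap=.............. | 
create(c): bitmap=F............. | c=[0]
unlink(c): bitmap=.............. | 
create(a): bitmap=F............. | a=[0]
append(a, 3): bitmap=FFFF.......... | a=[0, 1, 2, 3]
create(b): bitmap=FFFFF......... | a=[0, 1, 2, 3] b=[4]
unlink(b): bitmap=FFFF.......... | a=[0, 1, 2, 3]
append(a, 1): bitmap=FFFFF......... | a=[0, 1, 2, 3, 4]
unlink(a): bitmap=.............. | 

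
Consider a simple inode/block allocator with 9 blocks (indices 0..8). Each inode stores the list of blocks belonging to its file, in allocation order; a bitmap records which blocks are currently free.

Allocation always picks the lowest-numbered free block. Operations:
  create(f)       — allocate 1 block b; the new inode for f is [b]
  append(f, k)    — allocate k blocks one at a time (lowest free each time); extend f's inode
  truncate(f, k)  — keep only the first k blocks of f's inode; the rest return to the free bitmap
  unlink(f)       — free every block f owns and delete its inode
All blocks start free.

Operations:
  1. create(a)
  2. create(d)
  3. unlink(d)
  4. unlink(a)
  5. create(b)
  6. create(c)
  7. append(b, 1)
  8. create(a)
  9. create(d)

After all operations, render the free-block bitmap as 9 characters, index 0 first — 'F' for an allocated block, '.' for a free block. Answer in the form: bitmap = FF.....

  1. create(a)  ⇒  F........  {a→[0]}
  2. create(d)  ⇒  FF.......  {a→[0]; d→[1]}
  3. unlink(d)  ⇒  F........  {a→[0]}
  4. unlink(a)  ⇒  .........  {}
  5. create(b)  ⇒  F........  {b→[0]}
  6. create(c)  ⇒  FF.......  {b→[0]; c→[1]}
  7. append(b, 1)  ⇒  FFF......  {b→[0, 2]; c→[1]}
  8. create(a)  ⇒  FFFF.....  {a→[3]; b→[0, 2]; c→[1]}
  9. create(d)  ⇒  FFFFF....  {a→[3]; b→[0, 2]; c→[1]; d→[4]}

bitmap = FFFFF....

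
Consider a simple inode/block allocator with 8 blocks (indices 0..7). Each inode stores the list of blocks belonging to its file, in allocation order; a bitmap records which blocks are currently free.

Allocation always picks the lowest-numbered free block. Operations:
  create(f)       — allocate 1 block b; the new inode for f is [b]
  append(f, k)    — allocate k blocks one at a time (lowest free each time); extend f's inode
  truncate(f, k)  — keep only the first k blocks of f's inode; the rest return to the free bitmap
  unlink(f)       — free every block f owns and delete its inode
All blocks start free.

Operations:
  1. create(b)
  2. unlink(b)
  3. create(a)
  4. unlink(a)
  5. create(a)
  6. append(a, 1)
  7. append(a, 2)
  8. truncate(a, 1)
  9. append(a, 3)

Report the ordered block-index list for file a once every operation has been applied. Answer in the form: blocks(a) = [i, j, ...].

  1. create(b)  ⇒  F.......  {b→[0]}
  2. unlink(b)  ⇒  ........  {}
  3. create(a)  ⇒  F.......  {a→[0]}
  4. unlink(a)  ⇒  ........  {}
  5. create(a)  ⇒  F.......  {a→[0]}
  6. append(a, 1)  ⇒  FF......  {a→[0, 1]}
  7. append(a, 2)  ⇒  FFFF....  {a→[0, 1, 2, 3]}
  8. truncate(a, 1)  ⇒  F.......  {a→[0]}
  9. append(a, 3)  ⇒  FFFF....  {a→[0, 1, 2, 3]}

blocks(a) = [0, 1, 2, 3]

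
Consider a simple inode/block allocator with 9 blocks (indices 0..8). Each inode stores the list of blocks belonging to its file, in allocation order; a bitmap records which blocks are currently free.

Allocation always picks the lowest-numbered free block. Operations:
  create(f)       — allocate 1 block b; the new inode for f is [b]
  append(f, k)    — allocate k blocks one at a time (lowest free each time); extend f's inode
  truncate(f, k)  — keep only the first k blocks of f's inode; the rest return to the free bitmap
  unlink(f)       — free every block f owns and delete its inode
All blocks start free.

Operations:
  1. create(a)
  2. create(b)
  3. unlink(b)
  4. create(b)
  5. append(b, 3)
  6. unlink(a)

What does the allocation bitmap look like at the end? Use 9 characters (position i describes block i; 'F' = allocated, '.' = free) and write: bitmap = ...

bitmap = .FFFF....

  1. create(a)  ⇒  F........  {a→[0]}
  2. create(b)  ⇒  FF.......  {a→[0]; b→[1]}
  3. unlink(b)  ⇒  F........  {a→[0]}
  4. create(b)  ⇒  FF.......  {a→[0]; b→[1]}
  5. append(b, 3)  ⇒  FFFFF....  {a→[0]; b→[1, 2, 3, 4]}
  6. unlink(a)  ⇒  .FFFF....  {b→[1, 2, 3, 4]}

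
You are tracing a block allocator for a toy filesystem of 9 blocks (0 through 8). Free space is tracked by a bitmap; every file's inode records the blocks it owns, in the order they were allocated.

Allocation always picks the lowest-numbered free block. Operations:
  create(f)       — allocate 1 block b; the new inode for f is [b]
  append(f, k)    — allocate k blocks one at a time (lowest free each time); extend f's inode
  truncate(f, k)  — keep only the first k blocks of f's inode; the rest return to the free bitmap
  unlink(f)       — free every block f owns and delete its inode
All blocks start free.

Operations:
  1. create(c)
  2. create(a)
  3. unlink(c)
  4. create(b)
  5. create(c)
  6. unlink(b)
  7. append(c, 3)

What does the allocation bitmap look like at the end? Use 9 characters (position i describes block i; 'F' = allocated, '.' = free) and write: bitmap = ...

bitmap = FFFFF....

after create(c) → c:[0]  free=[F........]
after create(a) → a:[1], c:[0]  free=[FF.......]
after unlink(c) → a:[1]  free=[.F.......]
after create(b) → a:[1], b:[0]  free=[FF.......]
after create(c) → a:[1], b:[0], c:[2]  free=[FFF......]
after unlink(b) → a:[1], c:[2]  free=[.FF......]
after append(c, 3) → a:[1], c:[2, 0, 3, 4]  free=[FFFFF....]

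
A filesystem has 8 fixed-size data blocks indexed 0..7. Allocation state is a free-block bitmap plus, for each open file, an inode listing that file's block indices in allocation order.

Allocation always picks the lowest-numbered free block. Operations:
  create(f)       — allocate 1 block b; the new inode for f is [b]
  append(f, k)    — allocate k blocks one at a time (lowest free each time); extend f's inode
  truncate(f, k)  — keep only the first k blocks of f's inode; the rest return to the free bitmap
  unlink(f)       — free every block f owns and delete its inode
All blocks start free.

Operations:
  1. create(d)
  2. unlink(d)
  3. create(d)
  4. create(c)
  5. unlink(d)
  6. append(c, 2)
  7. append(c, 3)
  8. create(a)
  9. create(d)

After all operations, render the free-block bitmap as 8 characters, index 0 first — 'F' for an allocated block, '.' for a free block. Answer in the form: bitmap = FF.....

after create(d) → d:[0]  free=[F.......]
after unlink(d) →   free=[........]
after create(d) → d:[0]  free=[F.......]
after create(c) → c:[1], d:[0]  free=[FF......]
after unlink(d) → c:[1]  free=[.F......]
after append(c, 2) → c:[1, 0, 2]  free=[FFF.....]
after append(c, 3) → c:[1, 0, 2, 3, 4, 5]  free=[FFFFFF..]
after create(a) → a:[6], c:[1, 0, 2, 3, 4, 5]  free=[FFFFFFF.]
after create(d) → a:[6], c:[1, 0, 2, 3, 4, 5], d:[7]  free=[FFFFFFFF]

bitmap = FFFFFFFF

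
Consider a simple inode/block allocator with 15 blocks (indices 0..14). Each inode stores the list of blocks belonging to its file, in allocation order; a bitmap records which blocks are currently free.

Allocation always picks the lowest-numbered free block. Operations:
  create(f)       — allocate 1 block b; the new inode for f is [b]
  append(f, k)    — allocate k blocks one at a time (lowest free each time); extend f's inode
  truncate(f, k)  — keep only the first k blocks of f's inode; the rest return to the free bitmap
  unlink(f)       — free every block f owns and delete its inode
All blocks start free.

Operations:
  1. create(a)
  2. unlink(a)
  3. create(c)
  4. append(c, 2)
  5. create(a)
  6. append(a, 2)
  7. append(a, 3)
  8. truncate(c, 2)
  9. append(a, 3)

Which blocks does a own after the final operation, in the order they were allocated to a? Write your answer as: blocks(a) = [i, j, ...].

  1. create(a)  ⇒  F..............  {a→[0]}
  2. unlink(a)  ⇒  ...............  {}
  3. create(c)  ⇒  F..............  {c→[0]}
  4. append(c, 2)  ⇒  FFF............  {c→[0, 1, 2]}
  5. create(a)  ⇒  FFFF...........  {a→[3]; c→[0, 1, 2]}
  6. append(a, 2)  ⇒  FFFFFF.........  {a→[3, 4, 5]; c→[0, 1, 2]}
  7. append(a, 3)  ⇒  FFFFFFFFF......  {a→[3, 4, 5, 6, 7, 8]; c→[0, 1, 2]}
  8. truncate(c, 2)  ⇒  FF.FFFFFF......  {a→[3, 4, 5, 6, 7, 8]; c→[0, 1]}
  9. append(a, 3)  ⇒  FFFFFFFFFFF....  {a→[3, 4, 5, 6, 7, 8, 2, 9, 10]; c→[0, 1]}

blocks(a) = [3, 4, 5, 6, 7, 8, 2, 9, 10]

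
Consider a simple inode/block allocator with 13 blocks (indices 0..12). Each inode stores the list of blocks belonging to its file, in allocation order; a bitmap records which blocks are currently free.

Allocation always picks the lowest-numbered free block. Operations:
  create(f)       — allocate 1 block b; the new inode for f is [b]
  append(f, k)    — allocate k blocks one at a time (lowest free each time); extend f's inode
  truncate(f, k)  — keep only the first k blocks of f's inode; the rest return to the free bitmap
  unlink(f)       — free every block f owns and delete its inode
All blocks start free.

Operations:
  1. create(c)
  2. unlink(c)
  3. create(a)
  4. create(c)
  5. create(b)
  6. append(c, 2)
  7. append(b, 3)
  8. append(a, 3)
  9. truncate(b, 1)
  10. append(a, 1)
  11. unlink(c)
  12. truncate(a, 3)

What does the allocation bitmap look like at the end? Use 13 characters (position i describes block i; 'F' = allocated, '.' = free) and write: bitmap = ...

  1. create(c)  ⇒  F............  {c→[0]}
  2. unlink(c)  ⇒  .............  {}
  3. create(a)  ⇒  F............  {a→[0]}
  4. create(c)  ⇒  FF...........  {a→[0]; c→[1]}
  5. create(b)  ⇒  FFF..........  {a→[0]; b→[2]; c→[1]}
  6. append(c, 2)  ⇒  FFFFF........  {a→[0]; b→[2]; c→[1, 3, 4]}
  7. append(b, 3)  ⇒  FFFFFFFF.....  {a→[0]; b→[2, 5, 6, 7]; c→[1, 3, 4]}
  8. append(a, 3)  ⇒  FFFFFFFFFFF..  {a→[0, 8, 9, 10]; b→[2, 5, 6, 7]; c→[1, 3, 4]}
  9. truncate(b, 1)  ⇒  FFFFF...FFF..  {a→[0, 8, 9, 10]; b→[2]; c→[1, 3, 4]}
  10. append(a, 1)  ⇒  FFFFFF..FFF..  {a→[0, 8, 9, 10, 5]; b→[2]; c→[1, 3, 4]}
  11. unlink(c)  ⇒  F.F..F..FFF..  {a→[0, 8, 9, 10, 5]; b→[2]}
  12. truncate(a, 3)  ⇒  F.F.....FF...  {a→[0, 8, 9]; b→[2]}

bitmap = F.F.....FF...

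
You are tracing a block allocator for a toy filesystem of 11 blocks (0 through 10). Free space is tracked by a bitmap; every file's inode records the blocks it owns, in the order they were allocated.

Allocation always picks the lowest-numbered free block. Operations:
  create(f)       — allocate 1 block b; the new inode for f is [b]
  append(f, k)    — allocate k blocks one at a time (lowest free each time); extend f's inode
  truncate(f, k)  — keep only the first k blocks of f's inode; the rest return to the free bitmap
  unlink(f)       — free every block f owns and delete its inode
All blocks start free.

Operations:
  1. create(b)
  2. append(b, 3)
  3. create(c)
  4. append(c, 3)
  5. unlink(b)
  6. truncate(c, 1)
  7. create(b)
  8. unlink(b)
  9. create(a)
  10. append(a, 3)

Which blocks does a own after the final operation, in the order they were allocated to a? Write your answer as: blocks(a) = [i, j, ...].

[1] create(b) — b=0 (map F..........)
[2] append(b, 3) — b=0,1,2,3 (map FFFF.......)
[3] create(c) — b=0,1,2,3 c=4 (map FFFFF......)
[4] append(c, 3) — b=0,1,2,3 c=4,5,6,7 (map FFFFFFFF...)
[5] unlink(b) — c=4,5,6,7 (map ....FFFF...)
[6] truncate(c, 1) — c=4 (map ....F......)
[7] create(b) — b=0 c=4 (map F...F......)
[8] unlink(b) — c=4 (map ....F......)
[9] create(a) — a=0 c=4 (map F...F......)
[10] append(a, 3) — a=0,1,2,3 c=4 (map FFFFF......)

blocks(a) = [0, 1, 2, 3]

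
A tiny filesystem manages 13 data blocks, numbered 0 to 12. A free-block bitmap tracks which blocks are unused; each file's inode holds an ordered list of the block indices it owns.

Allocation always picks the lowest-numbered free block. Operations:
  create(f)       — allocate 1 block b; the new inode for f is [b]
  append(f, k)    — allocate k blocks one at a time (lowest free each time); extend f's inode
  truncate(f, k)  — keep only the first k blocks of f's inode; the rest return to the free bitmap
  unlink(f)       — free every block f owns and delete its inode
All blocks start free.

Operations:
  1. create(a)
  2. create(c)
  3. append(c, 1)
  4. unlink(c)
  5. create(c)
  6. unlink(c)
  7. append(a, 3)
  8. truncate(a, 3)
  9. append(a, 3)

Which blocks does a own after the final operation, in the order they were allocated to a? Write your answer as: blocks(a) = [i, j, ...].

[1] create(a) — a=0 (map F............)
[2] create(c) — a=0 c=1 (map FF...........)
[3] append(c, 1) — a=0 c=1,2 (map FFF..........)
[4] unlink(c) — a=0 (map F............)
[5] create(c) — a=0 c=1 (map FF...........)
[6] unlink(c) — a=0 (map F............)
[7] append(a, 3) — a=0,1,2,3 (map FFFF.........)
[8] truncate(a, 3) — a=0,1,2 (map FFF..........)
[9] append(a, 3) — a=0,1,2,3,4,5 (map FFFFFF.......)

blocks(a) = [0, 1, 2, 3, 4, 5]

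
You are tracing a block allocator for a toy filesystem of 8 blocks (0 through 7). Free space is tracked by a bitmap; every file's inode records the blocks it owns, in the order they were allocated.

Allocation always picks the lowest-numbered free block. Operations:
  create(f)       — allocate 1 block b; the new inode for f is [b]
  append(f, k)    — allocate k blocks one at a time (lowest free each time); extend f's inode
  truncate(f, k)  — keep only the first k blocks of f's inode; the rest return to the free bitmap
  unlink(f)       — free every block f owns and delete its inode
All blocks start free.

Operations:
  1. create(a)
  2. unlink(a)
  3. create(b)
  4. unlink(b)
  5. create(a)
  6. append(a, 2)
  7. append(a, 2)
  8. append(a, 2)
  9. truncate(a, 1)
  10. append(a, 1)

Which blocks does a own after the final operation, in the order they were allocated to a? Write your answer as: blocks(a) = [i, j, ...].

blocks(a) = [0, 1]

  1. create(a)  ⇒  F.......  {a→[0]}
  2. unlink(a)  ⇒  ........  {}
  3. create(b)  ⇒  F.......  {b→[0]}
  4. unlink(b)  ⇒  ........  {}
  5. create(a)  ⇒  F.......  {a→[0]}
  6. append(a, 2)  ⇒  FFF.....  {a→[0, 1, 2]}
  7. append(a, 2)  ⇒  FFFFF...  {a→[0, 1, 2, 3, 4]}
  8. append(a, 2)  ⇒  FFFFFFF.  {a→[0, 1, 2, 3, 4, 5, 6]}
  9. truncate(a, 1)  ⇒  F.......  {a→[0]}
  10. append(a, 1)  ⇒  FF......  {a→[0, 1]}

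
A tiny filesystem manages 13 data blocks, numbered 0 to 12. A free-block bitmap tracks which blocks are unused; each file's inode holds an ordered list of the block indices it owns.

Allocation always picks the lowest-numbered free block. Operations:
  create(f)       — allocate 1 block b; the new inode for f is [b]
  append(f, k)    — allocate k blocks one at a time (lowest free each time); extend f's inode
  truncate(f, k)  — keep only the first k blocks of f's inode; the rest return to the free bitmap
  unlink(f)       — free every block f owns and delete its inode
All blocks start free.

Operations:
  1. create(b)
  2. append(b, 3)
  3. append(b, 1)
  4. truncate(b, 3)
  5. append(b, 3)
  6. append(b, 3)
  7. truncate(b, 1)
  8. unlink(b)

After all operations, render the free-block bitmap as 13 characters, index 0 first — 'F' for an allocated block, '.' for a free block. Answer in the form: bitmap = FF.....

bitmap = .............

after create(b) → b:[0]  free=[F............]
after append(b, 3) → b:[0, 1, 2, 3]  free=[FFFF.........]
after append(b, 1) → b:[0, 1, 2, 3, 4]  free=[FFFFF........]
after truncate(b, 3) → b:[0, 1, 2]  free=[FFF..........]
after append(b, 3) → b:[0, 1, 2, 3, 4, 5]  free=[FFFFFF.......]
after append(b, 3) → b:[0, 1, 2, 3, 4, 5, 6, 7, 8]  free=[FFFFFFFFF....]
after truncate(b, 1) → b:[0]  free=[F............]
after unlink(b) →   free=[.............]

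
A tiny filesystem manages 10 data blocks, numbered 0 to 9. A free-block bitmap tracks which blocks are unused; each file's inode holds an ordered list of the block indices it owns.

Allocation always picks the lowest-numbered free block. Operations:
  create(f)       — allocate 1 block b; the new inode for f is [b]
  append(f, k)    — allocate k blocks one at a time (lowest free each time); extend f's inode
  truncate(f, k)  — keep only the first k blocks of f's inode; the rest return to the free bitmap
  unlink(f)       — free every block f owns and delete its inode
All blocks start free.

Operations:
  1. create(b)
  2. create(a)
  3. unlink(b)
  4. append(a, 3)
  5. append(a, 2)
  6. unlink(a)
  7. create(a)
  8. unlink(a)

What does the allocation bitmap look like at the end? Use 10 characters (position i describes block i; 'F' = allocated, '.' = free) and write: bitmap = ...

bitmap = ..........

create(b): bitmap=F......... | b=[0]
create(a): bitmap=FF........ | a=[1] b=[0]
unlink(b): bitmap=.F........ | a=[1]
append(a, 3): bitmap=FFFF...... | a=[1, 0, 2, 3]
append(a, 2): bitmap=FFFFFF.... | a=[1, 0, 2, 3, 4, 5]
unlink(a): bitmap=.......... | 
create(a): bitmap=F......... | a=[0]
unlink(a): bitmap=.......... | 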